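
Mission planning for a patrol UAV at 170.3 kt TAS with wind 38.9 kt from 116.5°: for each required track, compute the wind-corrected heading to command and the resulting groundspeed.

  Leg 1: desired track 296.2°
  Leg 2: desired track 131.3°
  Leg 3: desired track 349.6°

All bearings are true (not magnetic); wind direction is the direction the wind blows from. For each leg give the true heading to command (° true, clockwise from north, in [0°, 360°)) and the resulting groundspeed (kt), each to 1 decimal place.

Leg 1: heading=296.1°, groundspeed=209.2 kt
Leg 2: heading=128.0°, groundspeed=132.4 kt
Leg 3: heading=0.1°, groundspeed=190.8 kt

Leg 1: desired track 296.2°; wind correction -0.1° → command heading 296.1°, groundspeed 209.2 kt
Leg 2: desired track 131.3°; wind correction -3.3° → command heading 128.0°, groundspeed 132.4 kt
Leg 3: desired track 349.6°; wind correction +10.5° → command heading 0.1°, groundspeed 190.8 kt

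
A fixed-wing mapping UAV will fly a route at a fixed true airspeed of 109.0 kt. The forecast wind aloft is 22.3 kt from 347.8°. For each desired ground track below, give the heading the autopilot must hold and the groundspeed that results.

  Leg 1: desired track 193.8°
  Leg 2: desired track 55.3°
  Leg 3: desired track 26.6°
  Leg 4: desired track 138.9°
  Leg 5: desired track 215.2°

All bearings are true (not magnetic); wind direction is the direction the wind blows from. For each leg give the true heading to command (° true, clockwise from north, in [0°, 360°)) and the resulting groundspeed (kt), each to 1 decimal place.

Leg 1: heading=198.9°, groundspeed=128.6 kt
Leg 2: heading=44.4°, groundspeed=98.5 kt
Leg 3: heading=19.2°, groundspeed=90.7 kt
Leg 4: heading=133.2°, groundspeed=128.0 kt
Leg 5: heading=223.9°, groundspeed=122.9 kt

Leg 1: desired track 193.8°; wind correction +5.1° → command heading 198.9°, groundspeed 128.6 kt
Leg 2: desired track 55.3°; wind correction -10.9° → command heading 44.4°, groundspeed 98.5 kt
Leg 3: desired track 26.6°; wind correction -7.4° → command heading 19.2°, groundspeed 90.7 kt
Leg 4: desired track 138.9°; wind correction -5.7° → command heading 133.2°, groundspeed 128.0 kt
Leg 5: desired track 215.2°; wind correction +8.7° → command heading 223.9°, groundspeed 122.9 kt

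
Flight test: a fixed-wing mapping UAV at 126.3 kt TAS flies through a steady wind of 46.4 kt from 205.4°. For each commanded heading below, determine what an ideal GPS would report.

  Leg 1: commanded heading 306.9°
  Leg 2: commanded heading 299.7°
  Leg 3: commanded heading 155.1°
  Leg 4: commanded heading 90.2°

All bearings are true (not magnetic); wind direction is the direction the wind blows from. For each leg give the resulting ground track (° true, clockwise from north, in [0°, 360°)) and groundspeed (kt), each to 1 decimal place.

Leg 1: heading 306.9°; drift +18.5° → track 325.4°, groundspeed 143.0 kt
Leg 2: heading 299.7°; drift +19.6° → track 319.3°, groundspeed 137.8 kt
Leg 3: heading 155.1°; drift -20.3° → track 134.8°, groundspeed 103.0 kt
Leg 4: heading 90.2°; drift -16.0° → track 74.2°, groundspeed 152.0 kt

Leg 1: track=325.4°, groundspeed=143.0 kt
Leg 2: track=319.3°, groundspeed=137.8 kt
Leg 3: track=134.8°, groundspeed=103.0 kt
Leg 4: track=74.2°, groundspeed=152.0 kt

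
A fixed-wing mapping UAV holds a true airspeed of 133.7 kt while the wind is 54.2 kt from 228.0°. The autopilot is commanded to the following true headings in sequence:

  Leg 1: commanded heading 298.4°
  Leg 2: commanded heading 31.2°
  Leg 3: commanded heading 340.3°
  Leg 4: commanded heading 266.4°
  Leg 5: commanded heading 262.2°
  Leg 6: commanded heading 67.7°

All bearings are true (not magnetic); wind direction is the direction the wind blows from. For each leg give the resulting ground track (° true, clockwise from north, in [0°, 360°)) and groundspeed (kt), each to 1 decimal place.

Leg 1: track=322.2°, groundspeed=126.3 kt
Leg 2: track=36.0°, groundspeed=186.2 kt
Leg 3: track=358.3°, groundspeed=162.2 kt
Leg 4: track=286.7°, groundspeed=97.2 kt
Leg 5: track=281.1°, groundspeed=93.9 kt
Leg 6: track=62.1°, groundspeed=185.6 kt

Leg 1: heading 298.4°; drift +23.8° → track 322.2°, groundspeed 126.3 kt
Leg 2: heading 31.2°; drift +4.8° → track 36.0°, groundspeed 186.2 kt
Leg 3: heading 340.3°; drift +18.0° → track 358.3°, groundspeed 162.2 kt
Leg 4: heading 266.4°; drift +20.3° → track 286.7°, groundspeed 97.2 kt
Leg 5: heading 262.2°; drift +18.9° → track 281.1°, groundspeed 93.9 kt
Leg 6: heading 67.7°; drift -5.6° → track 62.1°, groundspeed 185.6 kt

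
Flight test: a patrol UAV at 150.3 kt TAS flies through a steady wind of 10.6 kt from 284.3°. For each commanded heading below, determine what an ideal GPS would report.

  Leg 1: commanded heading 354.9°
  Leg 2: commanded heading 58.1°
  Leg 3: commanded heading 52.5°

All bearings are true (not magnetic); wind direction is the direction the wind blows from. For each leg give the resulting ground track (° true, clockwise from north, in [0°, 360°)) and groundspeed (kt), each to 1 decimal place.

Leg 1: heading 354.9°; drift +3.9° → track 358.8°, groundspeed 147.1 kt
Leg 2: heading 58.1°; drift +2.8° → track 60.9°, groundspeed 157.8 kt
Leg 3: heading 52.5°; drift +3.0° → track 55.5°, groundspeed 157.1 kt

Leg 1: track=358.8°, groundspeed=147.1 kt
Leg 2: track=60.9°, groundspeed=157.8 kt
Leg 3: track=55.5°, groundspeed=157.1 kt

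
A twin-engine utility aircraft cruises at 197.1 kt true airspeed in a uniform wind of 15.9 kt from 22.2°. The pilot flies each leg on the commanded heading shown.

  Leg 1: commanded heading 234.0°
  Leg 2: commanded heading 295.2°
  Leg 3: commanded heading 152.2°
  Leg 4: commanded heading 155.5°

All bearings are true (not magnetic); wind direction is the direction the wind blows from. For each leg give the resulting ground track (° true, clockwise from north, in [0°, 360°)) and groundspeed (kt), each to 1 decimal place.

Leg 1: track=231.7°, groundspeed=210.8 kt
Leg 2: track=290.6°, groundspeed=196.9 kt
Leg 3: track=155.6°, groundspeed=207.7 kt
Leg 4: track=158.7°, groundspeed=208.3 kt

Leg 1: heading 234.0°; drift -2.3° → track 231.7°, groundspeed 210.8 kt
Leg 2: heading 295.2°; drift -4.6° → track 290.6°, groundspeed 196.9 kt
Leg 3: heading 152.2°; drift +3.4° → track 155.6°, groundspeed 207.7 kt
Leg 4: heading 155.5°; drift +3.2° → track 158.7°, groundspeed 208.3 kt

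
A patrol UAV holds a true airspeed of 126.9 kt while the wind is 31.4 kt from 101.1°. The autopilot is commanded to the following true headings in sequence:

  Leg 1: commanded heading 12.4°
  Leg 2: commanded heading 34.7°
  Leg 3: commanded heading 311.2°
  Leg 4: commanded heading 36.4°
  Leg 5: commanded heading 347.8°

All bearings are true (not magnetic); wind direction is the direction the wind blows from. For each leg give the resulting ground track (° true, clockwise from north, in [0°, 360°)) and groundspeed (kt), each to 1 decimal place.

Leg 1: heading 12.4°; drift -14.0° → track 358.4°, groundspeed 130.0 kt
Leg 2: heading 34.7°; drift -14.1° → track 20.6°, groundspeed 117.9 kt
Leg 3: heading 311.2°; drift -5.8° → track 305.4°, groundspeed 154.9 kt
Leg 4: heading 36.4°; drift -14.0° → track 22.4°, groundspeed 117.0 kt
Leg 5: heading 347.8°; drift -11.7° → track 336.1°, groundspeed 142.3 kt

Leg 1: track=358.4°, groundspeed=130.0 kt
Leg 2: track=20.6°, groundspeed=117.9 kt
Leg 3: track=305.4°, groundspeed=154.9 kt
Leg 4: track=22.4°, groundspeed=117.0 kt
Leg 5: track=336.1°, groundspeed=142.3 kt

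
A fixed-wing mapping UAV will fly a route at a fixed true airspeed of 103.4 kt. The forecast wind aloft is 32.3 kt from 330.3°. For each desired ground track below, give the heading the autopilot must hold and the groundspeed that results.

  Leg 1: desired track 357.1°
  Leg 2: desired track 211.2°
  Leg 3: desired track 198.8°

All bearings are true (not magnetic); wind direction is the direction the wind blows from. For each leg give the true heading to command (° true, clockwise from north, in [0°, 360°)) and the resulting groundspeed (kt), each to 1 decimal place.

Leg 1: desired track 357.1°; wind correction -8.1° → command heading 349.0°, groundspeed 73.5 kt
Leg 2: desired track 211.2°; wind correction +15.8° → command heading 227.0°, groundspeed 115.2 kt
Leg 3: desired track 198.8°; wind correction +13.5° → command heading 212.3°, groundspeed 121.9 kt

Leg 1: heading=349.0°, groundspeed=73.5 kt
Leg 2: heading=227.0°, groundspeed=115.2 kt
Leg 3: heading=212.3°, groundspeed=121.9 kt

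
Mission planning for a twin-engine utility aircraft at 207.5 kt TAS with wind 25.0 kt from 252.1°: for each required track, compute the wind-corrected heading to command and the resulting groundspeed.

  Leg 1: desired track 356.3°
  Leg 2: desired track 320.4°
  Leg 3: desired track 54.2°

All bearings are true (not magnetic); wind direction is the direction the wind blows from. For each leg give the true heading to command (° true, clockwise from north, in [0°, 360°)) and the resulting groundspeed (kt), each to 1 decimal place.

Leg 1: desired track 356.3°; wind correction -6.7° → command heading 349.6°, groundspeed 212.2 kt
Leg 2: desired track 320.4°; wind correction -6.4° → command heading 314.0°, groundspeed 197.0 kt
Leg 3: desired track 54.2°; wind correction -2.1° → command heading 52.1°, groundspeed 231.1 kt

Leg 1: heading=349.6°, groundspeed=212.2 kt
Leg 2: heading=314.0°, groundspeed=197.0 kt
Leg 3: heading=52.1°, groundspeed=231.1 kt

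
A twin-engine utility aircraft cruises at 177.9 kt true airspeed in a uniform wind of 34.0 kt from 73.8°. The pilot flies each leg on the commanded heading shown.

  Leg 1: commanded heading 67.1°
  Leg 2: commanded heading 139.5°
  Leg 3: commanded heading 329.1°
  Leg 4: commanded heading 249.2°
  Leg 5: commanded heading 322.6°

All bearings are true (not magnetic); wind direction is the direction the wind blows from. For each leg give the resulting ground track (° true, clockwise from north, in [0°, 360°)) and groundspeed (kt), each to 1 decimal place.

Leg 1: heading 67.1°; drift -1.6° → track 65.5°, groundspeed 144.2 kt
Leg 2: heading 139.5°; drift +10.7° → track 150.2°, groundspeed 166.8 kt
Leg 3: heading 329.1°; drift -10.0° → track 319.1°, groundspeed 189.4 kt
Leg 4: heading 249.2°; drift +0.7° → track 249.9°, groundspeed 211.8 kt
Leg 5: heading 322.6°; drift -9.5° → track 313.1°, groundspeed 192.8 kt

Leg 1: track=65.5°, groundspeed=144.2 kt
Leg 2: track=150.2°, groundspeed=166.8 kt
Leg 3: track=319.1°, groundspeed=189.4 kt
Leg 4: track=249.9°, groundspeed=211.8 kt
Leg 5: track=313.1°, groundspeed=192.8 kt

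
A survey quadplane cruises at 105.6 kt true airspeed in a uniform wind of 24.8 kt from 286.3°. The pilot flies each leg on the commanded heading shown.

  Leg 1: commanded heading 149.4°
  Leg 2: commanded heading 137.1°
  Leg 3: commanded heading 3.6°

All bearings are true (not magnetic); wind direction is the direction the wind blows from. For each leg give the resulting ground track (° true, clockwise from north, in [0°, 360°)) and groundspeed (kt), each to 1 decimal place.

Leg 1: heading 149.4°; drift -7.8° → track 141.6°, groundspeed 124.9 kt
Leg 2: heading 137.1°; drift -5.7° → track 131.4°, groundspeed 127.5 kt
Leg 3: heading 3.6°; drift +13.6° → track 17.2°, groundspeed 103.0 kt

Leg 1: track=141.6°, groundspeed=124.9 kt
Leg 2: track=131.4°, groundspeed=127.5 kt
Leg 3: track=17.2°, groundspeed=103.0 kt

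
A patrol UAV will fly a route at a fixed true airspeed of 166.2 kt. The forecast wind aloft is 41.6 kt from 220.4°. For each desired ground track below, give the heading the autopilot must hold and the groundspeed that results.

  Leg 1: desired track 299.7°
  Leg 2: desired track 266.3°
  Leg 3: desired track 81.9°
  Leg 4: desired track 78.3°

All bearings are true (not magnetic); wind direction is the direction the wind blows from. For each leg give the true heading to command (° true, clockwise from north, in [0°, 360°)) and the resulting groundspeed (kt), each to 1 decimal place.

Leg 1: desired track 299.7°; wind correction -14.2° → command heading 285.5°, groundspeed 153.4 kt
Leg 2: desired track 266.3°; wind correction -10.4° → command heading 255.9°, groundspeed 134.5 kt
Leg 3: desired track 81.9°; wind correction +9.5° → command heading 91.4°, groundspeed 195.1 kt
Leg 4: desired track 78.3°; wind correction +8.8° → command heading 87.1°, groundspeed 197.0 kt

Leg 1: heading=285.5°, groundspeed=153.4 kt
Leg 2: heading=255.9°, groundspeed=134.5 kt
Leg 3: heading=91.4°, groundspeed=195.1 kt
Leg 4: heading=87.1°, groundspeed=197.0 kt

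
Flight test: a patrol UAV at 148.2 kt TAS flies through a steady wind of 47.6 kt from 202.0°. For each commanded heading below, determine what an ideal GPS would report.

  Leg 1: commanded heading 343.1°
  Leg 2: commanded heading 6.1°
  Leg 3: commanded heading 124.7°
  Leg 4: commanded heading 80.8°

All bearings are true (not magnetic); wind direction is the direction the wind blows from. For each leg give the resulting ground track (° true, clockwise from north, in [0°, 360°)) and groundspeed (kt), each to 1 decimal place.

Leg 1: track=352.3°, groundspeed=187.6 kt
Leg 2: track=9.9°, groundspeed=194.4 kt
Leg 3: track=106.1°, groundspeed=145.4 kt
Leg 4: track=67.5°, groundspeed=177.6 kt

Leg 1: heading 343.1°; drift +9.2° → track 352.3°, groundspeed 187.6 kt
Leg 2: heading 6.1°; drift +3.8° → track 9.9°, groundspeed 194.4 kt
Leg 3: heading 124.7°; drift -18.6° → track 106.1°, groundspeed 145.4 kt
Leg 4: heading 80.8°; drift -13.3° → track 67.5°, groundspeed 177.6 kt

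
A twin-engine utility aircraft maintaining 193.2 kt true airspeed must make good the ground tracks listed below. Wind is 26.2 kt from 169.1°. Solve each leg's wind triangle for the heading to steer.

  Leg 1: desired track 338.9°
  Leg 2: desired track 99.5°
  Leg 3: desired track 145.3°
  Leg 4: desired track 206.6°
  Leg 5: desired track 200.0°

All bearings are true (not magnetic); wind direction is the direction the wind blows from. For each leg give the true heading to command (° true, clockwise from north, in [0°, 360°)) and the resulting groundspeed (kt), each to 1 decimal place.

Leg 1: desired track 338.9°; wind correction -1.4° → command heading 337.5°, groundspeed 218.9 kt
Leg 2: desired track 99.5°; wind correction +7.3° → command heading 106.8°, groundspeed 182.5 kt
Leg 3: desired track 145.3°; wind correction +3.1° → command heading 148.4°, groundspeed 168.9 kt
Leg 4: desired track 206.6°; wind correction -4.7° → command heading 201.9°, groundspeed 171.8 kt
Leg 5: desired track 200.0°; wind correction -4.0° → command heading 196.0°, groundspeed 170.2 kt

Leg 1: heading=337.5°, groundspeed=218.9 kt
Leg 2: heading=106.8°, groundspeed=182.5 kt
Leg 3: heading=148.4°, groundspeed=168.9 kt
Leg 4: heading=201.9°, groundspeed=171.8 kt
Leg 5: heading=196.0°, groundspeed=170.2 kt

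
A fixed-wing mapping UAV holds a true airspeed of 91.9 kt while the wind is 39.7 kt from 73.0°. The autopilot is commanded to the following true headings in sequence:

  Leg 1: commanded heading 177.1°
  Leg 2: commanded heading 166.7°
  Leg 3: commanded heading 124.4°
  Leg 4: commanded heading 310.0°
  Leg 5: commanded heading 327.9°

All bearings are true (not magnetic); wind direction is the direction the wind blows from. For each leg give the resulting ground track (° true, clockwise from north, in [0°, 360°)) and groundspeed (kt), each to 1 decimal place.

Leg 1: track=197.9°, groundspeed=108.6 kt
Leg 2: track=189.5°, groundspeed=102.4 kt
Leg 3: track=149.2°, groundspeed=74.0 kt
Leg 4: track=293.7°, groundspeed=118.3 kt
Leg 5: track=307.3°, groundspeed=109.2 kt

Leg 1: heading 177.1°; drift +20.8° → track 197.9°, groundspeed 108.6 kt
Leg 2: heading 166.7°; drift +22.8° → track 189.5°, groundspeed 102.4 kt
Leg 3: heading 124.4°; drift +24.8° → track 149.2°, groundspeed 74.0 kt
Leg 4: heading 310.0°; drift -16.3° → track 293.7°, groundspeed 118.3 kt
Leg 5: heading 327.9°; drift -20.6° → track 307.3°, groundspeed 109.2 kt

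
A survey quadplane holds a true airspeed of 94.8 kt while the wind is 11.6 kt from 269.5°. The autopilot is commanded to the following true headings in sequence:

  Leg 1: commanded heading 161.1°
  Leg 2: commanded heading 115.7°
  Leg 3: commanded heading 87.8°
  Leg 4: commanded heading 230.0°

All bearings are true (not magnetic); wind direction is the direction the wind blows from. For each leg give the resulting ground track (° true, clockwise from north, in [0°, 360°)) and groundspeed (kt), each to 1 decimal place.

Leg 1: track=154.7°, groundspeed=99.1 kt
Leg 2: track=112.9°, groundspeed=105.3 kt
Leg 3: track=88.0°, groundspeed=106.4 kt
Leg 4: track=225.1°, groundspeed=86.2 kt

Leg 1: heading 161.1°; drift -6.4° → track 154.7°, groundspeed 99.1 kt
Leg 2: heading 115.7°; drift -2.8° → track 112.9°, groundspeed 105.3 kt
Leg 3: heading 87.8°; drift +0.2° → track 88.0°, groundspeed 106.4 kt
Leg 4: heading 230.0°; drift -4.9° → track 225.1°, groundspeed 86.2 kt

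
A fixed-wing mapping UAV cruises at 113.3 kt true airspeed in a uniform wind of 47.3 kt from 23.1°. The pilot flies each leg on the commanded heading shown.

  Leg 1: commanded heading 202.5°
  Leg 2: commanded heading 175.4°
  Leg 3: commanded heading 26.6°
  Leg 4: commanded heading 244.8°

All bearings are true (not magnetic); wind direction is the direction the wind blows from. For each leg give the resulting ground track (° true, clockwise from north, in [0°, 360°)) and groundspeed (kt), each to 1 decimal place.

Leg 1: heading 202.5°; drift +0.2° → track 202.7°, groundspeed 160.6 kt
Leg 2: heading 175.4°; drift +8.1° → track 183.5°, groundspeed 156.7 kt
Leg 3: heading 26.6°; drift +2.5° → track 29.1°, groundspeed 66.2 kt
Leg 4: heading 244.8°; drift -12.0° → track 232.8°, groundspeed 151.9 kt

Leg 1: track=202.7°, groundspeed=160.6 kt
Leg 2: track=183.5°, groundspeed=156.7 kt
Leg 3: track=29.1°, groundspeed=66.2 kt
Leg 4: track=232.8°, groundspeed=151.9 kt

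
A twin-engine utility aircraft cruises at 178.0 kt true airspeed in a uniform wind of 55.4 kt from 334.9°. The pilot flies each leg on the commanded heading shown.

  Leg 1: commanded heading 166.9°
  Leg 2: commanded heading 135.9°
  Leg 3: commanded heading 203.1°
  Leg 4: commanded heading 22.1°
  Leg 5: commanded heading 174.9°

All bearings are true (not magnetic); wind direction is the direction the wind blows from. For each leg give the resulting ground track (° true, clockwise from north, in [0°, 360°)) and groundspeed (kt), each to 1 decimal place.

Leg 1: track=164.1°, groundspeed=232.5 kt
Leg 2: track=140.4°, groundspeed=231.1 kt
Leg 3: track=192.2°, groundspeed=218.9 kt
Leg 4: track=38.3°, groundspeed=146.1 kt
Leg 5: track=170.2°, groundspeed=230.8 kt

Leg 1: heading 166.9°; drift -2.8° → track 164.1°, groundspeed 232.5 kt
Leg 2: heading 135.9°; drift +4.5° → track 140.4°, groundspeed 231.1 kt
Leg 3: heading 203.1°; drift -10.9° → track 192.2°, groundspeed 218.9 kt
Leg 4: heading 22.1°; drift +16.2° → track 38.3°, groundspeed 146.1 kt
Leg 5: heading 174.9°; drift -4.7° → track 170.2°, groundspeed 230.8 kt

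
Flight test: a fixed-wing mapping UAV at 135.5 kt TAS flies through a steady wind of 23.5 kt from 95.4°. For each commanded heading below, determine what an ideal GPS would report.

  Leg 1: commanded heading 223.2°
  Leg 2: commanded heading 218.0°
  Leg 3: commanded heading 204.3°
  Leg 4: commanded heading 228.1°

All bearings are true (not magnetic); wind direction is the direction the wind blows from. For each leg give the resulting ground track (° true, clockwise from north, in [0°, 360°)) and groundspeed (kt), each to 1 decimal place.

Leg 1: heading 223.2°; drift +7.1° → track 230.3°, groundspeed 151.0 kt
Leg 2: heading 218.0°; drift +7.6° → track 225.6°, groundspeed 149.5 kt
Leg 3: heading 204.3°; drift +8.8° → track 213.1°, groundspeed 144.8 kt
Leg 4: heading 228.1°; drift +6.5° → track 234.6°, groundspeed 152.4 kt

Leg 1: track=230.3°, groundspeed=151.0 kt
Leg 2: track=225.6°, groundspeed=149.5 kt
Leg 3: track=213.1°, groundspeed=144.8 kt
Leg 4: track=234.6°, groundspeed=152.4 kt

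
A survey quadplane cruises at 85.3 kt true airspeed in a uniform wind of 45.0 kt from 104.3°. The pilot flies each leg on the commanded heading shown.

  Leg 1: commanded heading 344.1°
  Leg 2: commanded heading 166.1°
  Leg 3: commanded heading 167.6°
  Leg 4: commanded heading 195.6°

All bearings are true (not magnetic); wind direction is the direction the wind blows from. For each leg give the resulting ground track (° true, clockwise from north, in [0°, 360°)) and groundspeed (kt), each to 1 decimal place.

Leg 1: track=324.3°, groundspeed=114.7 kt
Leg 2: track=197.9°, groundspeed=75.3 kt
Leg 3: track=199.3°, groundspeed=76.5 kt
Leg 4: track=223.1°, groundspeed=97.3 kt

Leg 1: heading 344.1°; drift -19.8° → track 324.3°, groundspeed 114.7 kt
Leg 2: heading 166.1°; drift +31.8° → track 197.9°, groundspeed 75.3 kt
Leg 3: heading 167.6°; drift +31.7° → track 199.3°, groundspeed 76.5 kt
Leg 4: heading 195.6°; drift +27.5° → track 223.1°, groundspeed 97.3 kt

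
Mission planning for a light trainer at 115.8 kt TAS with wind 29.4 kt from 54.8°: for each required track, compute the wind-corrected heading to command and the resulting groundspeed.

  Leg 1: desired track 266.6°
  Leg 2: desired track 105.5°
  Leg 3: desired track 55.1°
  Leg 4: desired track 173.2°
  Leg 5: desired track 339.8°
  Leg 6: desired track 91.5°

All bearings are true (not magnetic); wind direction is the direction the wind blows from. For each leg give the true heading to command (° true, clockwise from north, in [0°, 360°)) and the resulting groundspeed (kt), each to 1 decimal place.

Leg 1: heading=274.3°, groundspeed=139.7 kt
Leg 2: heading=94.2°, groundspeed=94.9 kt
Leg 3: heading=55.0°, groundspeed=86.4 kt
Leg 4: heading=160.3°, groundspeed=126.9 kt
Leg 5: heading=354.0°, groundspeed=104.7 kt
Leg 6: heading=82.8°, groundspeed=90.9 kt

Leg 1: desired track 266.6°; wind correction +7.7° → command heading 274.3°, groundspeed 139.7 kt
Leg 2: desired track 105.5°; wind correction -11.3° → command heading 94.2°, groundspeed 94.9 kt
Leg 3: desired track 55.1°; wind correction -0.1° → command heading 55.0°, groundspeed 86.4 kt
Leg 4: desired track 173.2°; wind correction -12.9° → command heading 160.3°, groundspeed 126.9 kt
Leg 5: desired track 339.8°; wind correction +14.2° → command heading 354.0°, groundspeed 104.7 kt
Leg 6: desired track 91.5°; wind correction -8.7° → command heading 82.8°, groundspeed 90.9 kt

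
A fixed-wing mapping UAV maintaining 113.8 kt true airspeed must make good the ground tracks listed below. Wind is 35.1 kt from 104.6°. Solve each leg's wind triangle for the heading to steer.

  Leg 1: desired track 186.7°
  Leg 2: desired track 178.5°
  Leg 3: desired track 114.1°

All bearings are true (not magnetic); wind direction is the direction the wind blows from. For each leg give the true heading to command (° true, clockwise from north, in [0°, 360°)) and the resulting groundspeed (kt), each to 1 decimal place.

Leg 1: heading=168.9°, groundspeed=103.5 kt
Leg 2: heading=161.3°, groundspeed=99.0 kt
Leg 3: heading=111.2°, groundspeed=79.0 kt

Leg 1: desired track 186.7°; wind correction -17.8° → command heading 168.9°, groundspeed 103.5 kt
Leg 2: desired track 178.5°; wind correction -17.2° → command heading 161.3°, groundspeed 99.0 kt
Leg 3: desired track 114.1°; wind correction -2.9° → command heading 111.2°, groundspeed 79.0 kt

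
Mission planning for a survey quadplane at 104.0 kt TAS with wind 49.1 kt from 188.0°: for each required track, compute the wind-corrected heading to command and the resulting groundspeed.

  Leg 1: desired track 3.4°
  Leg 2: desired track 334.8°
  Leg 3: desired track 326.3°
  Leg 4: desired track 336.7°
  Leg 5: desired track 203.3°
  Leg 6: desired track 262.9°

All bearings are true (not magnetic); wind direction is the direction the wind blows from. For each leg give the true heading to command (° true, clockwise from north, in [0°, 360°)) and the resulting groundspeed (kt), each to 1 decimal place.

Leg 1: heading=1.2°, groundspeed=152.9 kt
Leg 2: heading=319.8°, groundspeed=141.5 kt
Leg 3: heading=308.0°, groundspeed=135.4 kt
Leg 4: heading=322.5°, groundspeed=142.8 kt
Leg 5: heading=196.1°, groundspeed=55.8 kt
Leg 6: heading=235.8°, groundspeed=79.8 kt

Leg 1: desired track 3.4°; wind correction -2.2° → command heading 1.2°, groundspeed 152.9 kt
Leg 2: desired track 334.8°; wind correction -15.0° → command heading 319.8°, groundspeed 141.5 kt
Leg 3: desired track 326.3°; wind correction -18.3° → command heading 308.0°, groundspeed 135.4 kt
Leg 4: desired track 336.7°; wind correction -14.2° → command heading 322.5°, groundspeed 142.8 kt
Leg 5: desired track 203.3°; wind correction -7.2° → command heading 196.1°, groundspeed 55.8 kt
Leg 6: desired track 262.9°; wind correction -27.1° → command heading 235.8°, groundspeed 79.8 kt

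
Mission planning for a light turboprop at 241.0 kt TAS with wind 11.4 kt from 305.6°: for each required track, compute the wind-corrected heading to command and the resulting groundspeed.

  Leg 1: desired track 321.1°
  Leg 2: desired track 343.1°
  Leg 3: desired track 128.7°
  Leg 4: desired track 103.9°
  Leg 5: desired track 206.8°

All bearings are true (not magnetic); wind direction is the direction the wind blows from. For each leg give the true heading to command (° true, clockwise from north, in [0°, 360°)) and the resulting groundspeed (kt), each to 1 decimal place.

Leg 1: heading=320.4°, groundspeed=230.0 kt
Leg 2: heading=341.4°, groundspeed=231.9 kt
Leg 3: heading=128.8°, groundspeed=252.4 kt
Leg 4: heading=102.9°, groundspeed=251.6 kt
Leg 5: heading=209.5°, groundspeed=242.5 kt

Leg 1: desired track 321.1°; wind correction -0.7° → command heading 320.4°, groundspeed 230.0 kt
Leg 2: desired track 343.1°; wind correction -1.7° → command heading 341.4°, groundspeed 231.9 kt
Leg 3: desired track 128.7°; wind correction +0.1° → command heading 128.8°, groundspeed 252.4 kt
Leg 4: desired track 103.9°; wind correction -1.0° → command heading 102.9°, groundspeed 251.6 kt
Leg 5: desired track 206.8°; wind correction +2.7° → command heading 209.5°, groundspeed 242.5 kt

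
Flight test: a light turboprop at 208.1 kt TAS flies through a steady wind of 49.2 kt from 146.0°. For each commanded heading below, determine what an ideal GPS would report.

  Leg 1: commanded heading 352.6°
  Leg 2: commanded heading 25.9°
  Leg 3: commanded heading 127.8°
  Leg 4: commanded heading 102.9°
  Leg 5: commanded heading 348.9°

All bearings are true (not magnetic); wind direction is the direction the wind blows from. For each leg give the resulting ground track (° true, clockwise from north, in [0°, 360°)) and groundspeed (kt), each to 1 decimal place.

Leg 1: heading 352.6°; drift -5.0° → track 347.6°, groundspeed 253.1 kt
Leg 2: heading 25.9°; drift -10.4° → track 15.5°, groundspeed 236.6 kt
Leg 3: heading 127.8°; drift -5.4° → track 122.4°, groundspeed 162.1 kt
Leg 4: heading 102.9°; drift -11.0° → track 91.9°, groundspeed 175.4 kt
Leg 5: heading 348.9°; drift -4.3° → track 344.6°, groundspeed 254.1 kt

Leg 1: track=347.6°, groundspeed=253.1 kt
Leg 2: track=15.5°, groundspeed=236.6 kt
Leg 3: track=122.4°, groundspeed=162.1 kt
Leg 4: track=91.9°, groundspeed=175.4 kt
Leg 5: track=344.6°, groundspeed=254.1 kt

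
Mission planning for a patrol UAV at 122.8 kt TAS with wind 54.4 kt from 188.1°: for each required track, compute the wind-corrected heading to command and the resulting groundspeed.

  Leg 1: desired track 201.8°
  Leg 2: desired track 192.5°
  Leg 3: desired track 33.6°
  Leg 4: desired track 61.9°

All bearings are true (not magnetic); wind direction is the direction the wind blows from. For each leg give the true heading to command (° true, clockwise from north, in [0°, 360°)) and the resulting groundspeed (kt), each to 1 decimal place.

Leg 1: heading=195.8°, groundspeed=69.3 kt
Leg 2: heading=190.6°, groundspeed=68.5 kt
Leg 3: heading=44.6°, groundspeed=169.6 kt
Leg 4: heading=82.8°, groundspeed=146.8 kt

Leg 1: desired track 201.8°; wind correction -6.0° → command heading 195.8°, groundspeed 69.3 kt
Leg 2: desired track 192.5°; wind correction -1.9° → command heading 190.6°, groundspeed 68.5 kt
Leg 3: desired track 33.6°; wind correction +11.0° → command heading 44.6°, groundspeed 169.6 kt
Leg 4: desired track 61.9°; wind correction +20.9° → command heading 82.8°, groundspeed 146.8 kt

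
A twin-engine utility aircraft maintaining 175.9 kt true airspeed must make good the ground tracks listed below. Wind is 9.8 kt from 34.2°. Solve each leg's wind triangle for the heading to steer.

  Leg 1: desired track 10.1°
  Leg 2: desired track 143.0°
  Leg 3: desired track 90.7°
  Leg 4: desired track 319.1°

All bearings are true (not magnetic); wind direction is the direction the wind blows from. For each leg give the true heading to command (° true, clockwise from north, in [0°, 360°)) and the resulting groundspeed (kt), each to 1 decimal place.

Leg 1: desired track 10.1°; wind correction +1.3° → command heading 11.4°, groundspeed 166.9 kt
Leg 2: desired track 143.0°; wind correction -3.0° → command heading 140.0°, groundspeed 178.8 kt
Leg 3: desired track 90.7°; wind correction -2.7° → command heading 88.0°, groundspeed 170.3 kt
Leg 4: desired track 319.1°; wind correction +3.1° → command heading 322.2°, groundspeed 173.1 kt

Leg 1: heading=11.4°, groundspeed=166.9 kt
Leg 2: heading=140.0°, groundspeed=178.8 kt
Leg 3: heading=88.0°, groundspeed=170.3 kt
Leg 4: heading=322.2°, groundspeed=173.1 kt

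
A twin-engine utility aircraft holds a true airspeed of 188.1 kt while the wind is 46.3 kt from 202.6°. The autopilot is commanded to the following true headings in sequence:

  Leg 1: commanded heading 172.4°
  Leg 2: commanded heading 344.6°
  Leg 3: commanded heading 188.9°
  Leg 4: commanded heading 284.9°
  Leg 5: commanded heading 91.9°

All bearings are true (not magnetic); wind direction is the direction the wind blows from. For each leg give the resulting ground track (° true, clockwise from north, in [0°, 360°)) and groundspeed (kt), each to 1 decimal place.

Leg 1: heading 172.4°; drift -8.9° → track 163.5°, groundspeed 149.9 kt
Leg 2: heading 344.6°; drift +7.2° → track 351.8°, groundspeed 226.4 kt
Leg 3: heading 188.9°; drift -4.4° → track 184.5°, groundspeed 143.5 kt
Leg 4: heading 284.9°; drift +14.2° → track 299.1°, groundspeed 187.6 kt
Leg 5: heading 91.9°; drift -12.0° → track 79.9°, groundspeed 209.0 kt

Leg 1: track=163.5°, groundspeed=149.9 kt
Leg 2: track=351.8°, groundspeed=226.4 kt
Leg 3: track=184.5°, groundspeed=143.5 kt
Leg 4: track=299.1°, groundspeed=187.6 kt
Leg 5: track=79.9°, groundspeed=209.0 kt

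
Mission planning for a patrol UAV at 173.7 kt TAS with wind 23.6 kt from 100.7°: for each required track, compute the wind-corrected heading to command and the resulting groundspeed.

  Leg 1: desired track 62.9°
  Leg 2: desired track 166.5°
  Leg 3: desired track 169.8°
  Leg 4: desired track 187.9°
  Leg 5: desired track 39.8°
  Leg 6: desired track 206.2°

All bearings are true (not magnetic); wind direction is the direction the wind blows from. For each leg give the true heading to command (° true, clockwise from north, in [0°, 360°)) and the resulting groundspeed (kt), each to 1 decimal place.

Leg 1: heading=67.7°, groundspeed=154.4 kt
Leg 2: heading=159.4°, groundspeed=162.7 kt
Leg 3: heading=162.5°, groundspeed=163.9 kt
Leg 4: heading=180.1°, groundspeed=170.9 kt
Leg 5: heading=46.6°, groundspeed=161.0 kt
Leg 6: heading=198.7°, groundspeed=178.5 kt

Leg 1: desired track 62.9°; wind correction +4.8° → command heading 67.7°, groundspeed 154.4 kt
Leg 2: desired track 166.5°; wind correction -7.1° → command heading 159.4°, groundspeed 162.7 kt
Leg 3: desired track 169.8°; wind correction -7.3° → command heading 162.5°, groundspeed 163.9 kt
Leg 4: desired track 187.9°; wind correction -7.8° → command heading 180.1°, groundspeed 170.9 kt
Leg 5: desired track 39.8°; wind correction +6.8° → command heading 46.6°, groundspeed 161.0 kt
Leg 6: desired track 206.2°; wind correction -7.5° → command heading 198.7°, groundspeed 178.5 kt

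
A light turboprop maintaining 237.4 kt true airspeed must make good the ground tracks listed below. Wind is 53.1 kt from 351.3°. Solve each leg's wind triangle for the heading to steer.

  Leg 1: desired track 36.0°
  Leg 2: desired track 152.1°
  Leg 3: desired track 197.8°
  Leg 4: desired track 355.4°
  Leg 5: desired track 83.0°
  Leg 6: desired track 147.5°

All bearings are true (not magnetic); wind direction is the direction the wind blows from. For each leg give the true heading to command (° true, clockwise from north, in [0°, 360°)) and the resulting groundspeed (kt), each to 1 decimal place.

Leg 1: desired track 36.0°; wind correction -9.1° → command heading 26.9°, groundspeed 196.7 kt
Leg 2: desired track 152.1°; wind correction -4.2° → command heading 147.9°, groundspeed 286.9 kt
Leg 3: desired track 197.8°; wind correction +5.7° → command heading 203.5°, groundspeed 283.7 kt
Leg 4: desired track 355.4°; wind correction -0.9° → command heading 354.5°, groundspeed 184.4 kt
Leg 5: desired track 83.0°; wind correction -12.9° → command heading 70.1°, groundspeed 233.0 kt
Leg 6: desired track 147.5°; wind correction -5.2° → command heading 142.3°, groundspeed 285.0 kt

Leg 1: heading=26.9°, groundspeed=196.7 kt
Leg 2: heading=147.9°, groundspeed=286.9 kt
Leg 3: heading=203.5°, groundspeed=283.7 kt
Leg 4: heading=354.5°, groundspeed=184.4 kt
Leg 5: heading=70.1°, groundspeed=233.0 kt
Leg 6: heading=142.3°, groundspeed=285.0 kt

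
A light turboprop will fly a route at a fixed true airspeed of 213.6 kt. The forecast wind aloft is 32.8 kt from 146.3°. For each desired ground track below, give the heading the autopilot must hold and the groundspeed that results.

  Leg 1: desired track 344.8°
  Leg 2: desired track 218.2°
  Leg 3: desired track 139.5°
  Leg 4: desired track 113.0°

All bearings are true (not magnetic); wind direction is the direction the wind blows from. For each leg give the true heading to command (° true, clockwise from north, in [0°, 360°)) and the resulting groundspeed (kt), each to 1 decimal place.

Leg 1: heading=347.6°, groundspeed=244.5 kt
Leg 2: heading=209.8°, groundspeed=201.1 kt
Leg 3: heading=140.5°, groundspeed=181.0 kt
Leg 4: heading=117.8°, groundspeed=185.4 kt

Leg 1: desired track 344.8°; wind correction +2.8° → command heading 347.6°, groundspeed 244.5 kt
Leg 2: desired track 218.2°; wind correction -8.4° → command heading 209.8°, groundspeed 201.1 kt
Leg 3: desired track 139.5°; wind correction +1.0° → command heading 140.5°, groundspeed 181.0 kt
Leg 4: desired track 113.0°; wind correction +4.8° → command heading 117.8°, groundspeed 185.4 kt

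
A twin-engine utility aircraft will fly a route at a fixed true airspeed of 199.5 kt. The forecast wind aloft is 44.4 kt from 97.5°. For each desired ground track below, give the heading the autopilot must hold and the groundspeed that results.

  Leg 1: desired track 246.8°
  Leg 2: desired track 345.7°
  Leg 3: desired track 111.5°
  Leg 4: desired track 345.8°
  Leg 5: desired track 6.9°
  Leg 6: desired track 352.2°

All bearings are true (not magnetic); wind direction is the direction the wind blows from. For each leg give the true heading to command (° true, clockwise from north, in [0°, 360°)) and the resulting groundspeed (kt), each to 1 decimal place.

Leg 1: desired track 246.8°; wind correction -6.5° → command heading 240.3°, groundspeed 236.4 kt
Leg 2: desired track 345.7°; wind correction +11.9° → command heading 357.6°, groundspeed 211.7 kt
Leg 3: desired track 111.5°; wind correction -3.1° → command heading 108.4°, groundspeed 156.1 kt
Leg 4: desired track 345.8°; wind correction +11.9° → command heading 357.7°, groundspeed 211.6 kt
Leg 5: desired track 6.9°; wind correction +12.9° → command heading 19.8°, groundspeed 195.0 kt
Leg 6: desired track 352.2°; wind correction +12.4° → command heading 4.6°, groundspeed 206.6 kt

Leg 1: heading=240.3°, groundspeed=236.4 kt
Leg 2: heading=357.6°, groundspeed=211.7 kt
Leg 3: heading=108.4°, groundspeed=156.1 kt
Leg 4: heading=357.7°, groundspeed=211.6 kt
Leg 5: heading=19.8°, groundspeed=195.0 kt
Leg 6: heading=4.6°, groundspeed=206.6 kt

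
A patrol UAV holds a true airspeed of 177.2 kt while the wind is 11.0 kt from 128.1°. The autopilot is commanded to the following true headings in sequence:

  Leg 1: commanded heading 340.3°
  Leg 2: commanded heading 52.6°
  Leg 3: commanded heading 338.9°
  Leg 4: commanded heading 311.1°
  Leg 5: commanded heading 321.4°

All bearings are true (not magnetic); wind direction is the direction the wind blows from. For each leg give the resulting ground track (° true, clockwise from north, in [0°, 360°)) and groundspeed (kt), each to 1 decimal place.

Leg 1: track=338.5°, groundspeed=186.6 kt
Leg 2: track=49.1°, groundspeed=174.8 kt
Leg 3: track=337.2°, groundspeed=186.7 kt
Leg 4: track=310.9°, groundspeed=188.2 kt
Leg 5: track=320.6°, groundspeed=187.9 kt

Leg 1: heading 340.3°; drift -1.8° → track 338.5°, groundspeed 186.6 kt
Leg 2: heading 52.6°; drift -3.5° → track 49.1°, groundspeed 174.8 kt
Leg 3: heading 338.9°; drift -1.7° → track 337.2°, groundspeed 186.7 kt
Leg 4: heading 311.1°; drift -0.2° → track 310.9°, groundspeed 188.2 kt
Leg 5: heading 321.4°; drift -0.8° → track 320.6°, groundspeed 187.9 kt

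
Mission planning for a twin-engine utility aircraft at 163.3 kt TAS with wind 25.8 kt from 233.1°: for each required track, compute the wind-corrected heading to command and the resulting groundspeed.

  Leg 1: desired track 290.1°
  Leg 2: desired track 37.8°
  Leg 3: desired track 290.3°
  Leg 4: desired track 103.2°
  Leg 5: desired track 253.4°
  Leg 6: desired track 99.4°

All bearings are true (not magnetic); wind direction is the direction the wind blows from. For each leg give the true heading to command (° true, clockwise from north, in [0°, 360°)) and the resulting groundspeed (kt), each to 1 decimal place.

Leg 1: desired track 290.1°; wind correction -7.6° → command heading 282.5°, groundspeed 147.8 kt
Leg 2: desired track 37.8°; wind correction -2.4° → command heading 35.4°, groundspeed 188.0 kt
Leg 3: desired track 290.3°; wind correction -7.6° → command heading 282.7°, groundspeed 147.9 kt
Leg 4: desired track 103.2°; wind correction +7.0° → command heading 110.2°, groundspeed 178.6 kt
Leg 5: desired track 253.4°; wind correction -3.1° → command heading 250.3°, groundspeed 138.9 kt
Leg 6: desired track 99.4°; wind correction +6.6° → command heading 106.0°, groundspeed 180.1 kt

Leg 1: heading=282.5°, groundspeed=147.8 kt
Leg 2: heading=35.4°, groundspeed=188.0 kt
Leg 3: heading=282.7°, groundspeed=147.9 kt
Leg 4: heading=110.2°, groundspeed=178.6 kt
Leg 5: heading=250.3°, groundspeed=138.9 kt
Leg 6: heading=106.0°, groundspeed=180.1 kt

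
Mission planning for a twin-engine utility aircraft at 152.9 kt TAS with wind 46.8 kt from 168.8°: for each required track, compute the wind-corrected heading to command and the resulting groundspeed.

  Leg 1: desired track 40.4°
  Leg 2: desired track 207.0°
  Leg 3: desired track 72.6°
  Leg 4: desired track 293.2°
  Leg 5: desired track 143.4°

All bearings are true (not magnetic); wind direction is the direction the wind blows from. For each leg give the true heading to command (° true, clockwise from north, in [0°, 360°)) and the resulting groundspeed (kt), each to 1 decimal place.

Leg 1: heading=54.3°, groundspeed=177.5 kt
Leg 2: heading=196.1°, groundspeed=113.4 kt
Leg 3: heading=90.3°, groundspeed=150.7 kt
Leg 4: heading=278.6°, groundspeed=174.4 kt
Leg 5: heading=150.9°, groundspeed=109.3 kt

Leg 1: desired track 40.4°; wind correction +13.9° → command heading 54.3°, groundspeed 177.5 kt
Leg 2: desired track 207.0°; wind correction -10.9° → command heading 196.1°, groundspeed 113.4 kt
Leg 3: desired track 72.6°; wind correction +17.7° → command heading 90.3°, groundspeed 150.7 kt
Leg 4: desired track 293.2°; wind correction -14.6° → command heading 278.6°, groundspeed 174.4 kt
Leg 5: desired track 143.4°; wind correction +7.5° → command heading 150.9°, groundspeed 109.3 kt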